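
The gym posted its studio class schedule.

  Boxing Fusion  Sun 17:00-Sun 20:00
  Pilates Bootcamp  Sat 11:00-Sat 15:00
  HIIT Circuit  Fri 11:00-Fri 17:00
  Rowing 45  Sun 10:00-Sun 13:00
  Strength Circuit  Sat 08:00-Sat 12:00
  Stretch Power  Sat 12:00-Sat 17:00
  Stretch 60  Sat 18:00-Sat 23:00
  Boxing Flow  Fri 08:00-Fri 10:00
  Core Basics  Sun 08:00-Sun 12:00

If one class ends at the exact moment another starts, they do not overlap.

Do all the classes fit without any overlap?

No

Sorted by start: Boxing Flow, HIIT Circuit, Strength Circuit, Pilates Bootcamp, Stretch Power, Stretch 60, Core Basics, Rowing 45, Boxing Fusion.
HIIT Circuit starts after Boxing Flow ends, so Boxing Flow has no further overlaps.
Strength Circuit starts after HIIT Circuit ends, so HIIT Circuit has no further overlaps.
Pilates Bootcamp starts before Strength Circuit ends → Strength Circuit and Pilates Bootcamp overlap.
That's a conflict, so the schedule is not conflict-free.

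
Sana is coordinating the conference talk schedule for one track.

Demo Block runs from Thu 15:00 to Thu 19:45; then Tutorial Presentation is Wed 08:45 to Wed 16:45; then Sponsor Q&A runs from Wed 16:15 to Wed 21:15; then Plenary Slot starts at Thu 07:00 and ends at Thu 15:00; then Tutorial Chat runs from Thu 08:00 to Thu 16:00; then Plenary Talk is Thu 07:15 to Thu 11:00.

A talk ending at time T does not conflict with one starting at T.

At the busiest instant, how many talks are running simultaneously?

3

Sort all start/end points and keep a running count:
Wed 08:45 start Tutorial Presentation → 1
Wed 16:15 start Sponsor Q&A → 2
Wed 16:45 end Tutorial Presentation → 1
Wed 21:15 end Sponsor Q&A → 0
Thu 07:00 start Plenary Slot → 1
Thu 07:15 start Plenary Talk → 2
Thu 08:00 start Tutorial Chat → 3
Thu 11:00 end Plenary Talk → 2
Thu 15:00 end Plenary Slot → 1
Thu 15:00 start Demo Block → 2
Thu 16:00 end Tutorial Chat → 1
Thu 19:45 end Demo Block → 0
Peak is 3, at Thu 08:00 (Plenary Slot, Plenary Talk, Tutorial Chat).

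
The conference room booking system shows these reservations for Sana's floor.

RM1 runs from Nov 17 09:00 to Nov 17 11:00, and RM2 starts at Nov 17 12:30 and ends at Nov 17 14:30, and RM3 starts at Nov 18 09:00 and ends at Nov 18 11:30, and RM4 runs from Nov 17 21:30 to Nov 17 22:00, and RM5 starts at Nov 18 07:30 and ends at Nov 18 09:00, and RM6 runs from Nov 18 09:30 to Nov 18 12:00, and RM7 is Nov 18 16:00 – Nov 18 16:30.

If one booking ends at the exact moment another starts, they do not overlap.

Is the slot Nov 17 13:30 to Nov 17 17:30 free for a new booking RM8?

No — it overlaps RM2

RM1: ends Nov 17 11:00 at or before RM8 starts Nov 17 13:30 → clear.
RM2: starts Nov 17 12:30 before RM8 ends Nov 17 17:30, and ends Nov 17 14:30 after RM8 starts Nov 17 13:30 → overlap.
RM4: starts Nov 17 21:30 at or after RM8 ends Nov 17 17:30 → clear.
RM5: starts Nov 18 07:30 at or after RM8 ends Nov 17 17:30 → clear.
RM3: starts Nov 18 09:00 at or after RM8 ends Nov 17 17:30 → clear.
RM6: starts Nov 18 09:30 at or after RM8 ends Nov 17 17:30 → clear.
RM7: starts Nov 18 16:00 at or after RM8 ends Nov 17 17:30 → clear.
RM8 overlaps RM2.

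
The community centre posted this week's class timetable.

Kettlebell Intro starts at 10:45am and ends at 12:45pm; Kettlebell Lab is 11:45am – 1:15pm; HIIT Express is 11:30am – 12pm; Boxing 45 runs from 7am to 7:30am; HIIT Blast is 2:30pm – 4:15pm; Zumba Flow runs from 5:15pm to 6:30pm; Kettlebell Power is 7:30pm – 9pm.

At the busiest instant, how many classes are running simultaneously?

Walk through starts and ends in time order (an end at T is processed before a start at T):
7am start Boxing 45 → 1
7:30am end Boxing 45 → 0
10:45am start Kettlebell Intro → 1
11:30am start HIIT Express → 2
11:45am start Kettlebell Lab → 3
12pm end HIIT Express → 2
12:45pm end Kettlebell Intro → 1
1:15pm end Kettlebell Lab → 0
2:30pm start HIIT Blast → 1
4:15pm end HIIT Blast → 0
5:15pm start Zumba Flow → 1
6:30pm end Zumba Flow → 0
7:30pm start Kettlebell Power → 1
9pm end Kettlebell Power → 0
Peak is 3, at 11:45am (HIIT Express, Kettlebell Intro, Kettlebell Lab).

3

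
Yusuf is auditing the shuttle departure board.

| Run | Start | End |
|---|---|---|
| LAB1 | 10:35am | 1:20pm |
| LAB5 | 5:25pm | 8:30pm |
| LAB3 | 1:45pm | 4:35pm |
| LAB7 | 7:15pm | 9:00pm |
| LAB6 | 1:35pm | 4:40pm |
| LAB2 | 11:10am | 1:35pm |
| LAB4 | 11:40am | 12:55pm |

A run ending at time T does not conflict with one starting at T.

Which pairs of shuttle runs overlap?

LAB1 & LAB2, LAB1 & LAB4, LAB2 & LAB4, LAB3 & LAB6, LAB5 & LAB7

Sorted by start: LAB1, LAB2, LAB4, LAB6, LAB3, LAB5, LAB7.
LAB2 starts before LAB1 ends → LAB1 and LAB2 overlap.
LAB4 starts before LAB1 ends → LAB1 and LAB4 overlap.
LAB6 starts after LAB1 ends, so LAB1 has no further overlaps.
LAB4 starts before LAB2 ends → LAB2 and LAB4 overlap.
LAB6 starts exactly when LAB2 ends (back-to-back, no overlap), so LAB2 has no further overlaps.
LAB6 starts after LAB4 ends, so LAB4 has no further overlaps.
LAB3 starts before LAB6 ends → LAB6 and LAB3 overlap.
LAB5 starts after LAB6 ends, so LAB6 has no further overlaps.
LAB5 starts after LAB3 ends, so LAB3 has no further overlaps.
LAB7 starts before LAB5 ends → LAB5 and LAB7 overlap.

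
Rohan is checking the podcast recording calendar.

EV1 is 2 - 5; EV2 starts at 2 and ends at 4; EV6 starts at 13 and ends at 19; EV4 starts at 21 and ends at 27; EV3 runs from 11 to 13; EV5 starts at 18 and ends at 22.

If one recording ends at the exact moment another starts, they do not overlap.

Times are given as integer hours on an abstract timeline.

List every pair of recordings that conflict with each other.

Sorted by start: EV1, EV2, EV3, EV6, EV5, EV4.
EV2 starts before EV1 ends → EV1 and EV2 overlap.
EV3 starts after EV1 ends, so nothing later overlaps EV1 either.
EV3 starts after EV2 ends, so nothing later overlaps EV2 either.
EV6 starts exactly when EV3 ends (back-to-back, no overlap), so nothing later overlaps EV3 either.
EV5 starts before EV6 ends → EV6 and EV5 overlap.
EV4 starts after EV6 ends.
EV4 starts before EV5 ends → EV5 and EV4 overlap.

EV1 & EV2, EV4 & EV5, EV5 & EV6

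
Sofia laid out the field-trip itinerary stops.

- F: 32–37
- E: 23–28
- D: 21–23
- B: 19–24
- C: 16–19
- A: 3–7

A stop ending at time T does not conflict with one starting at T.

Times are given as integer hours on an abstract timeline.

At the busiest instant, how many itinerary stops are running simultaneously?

2

Walk through starts and ends in time order (an end at T is processed before a start at T):
3 start A → 1
7 end A → 0
16 start C → 1
19 end C → 0
19 start B → 1
21 start D → 2
23 end D → 1
23 start E → 2
24 end B → 1
28 end E → 0
32 start F → 1
37 end F → 0
Peak is 2, at 21 (B, D).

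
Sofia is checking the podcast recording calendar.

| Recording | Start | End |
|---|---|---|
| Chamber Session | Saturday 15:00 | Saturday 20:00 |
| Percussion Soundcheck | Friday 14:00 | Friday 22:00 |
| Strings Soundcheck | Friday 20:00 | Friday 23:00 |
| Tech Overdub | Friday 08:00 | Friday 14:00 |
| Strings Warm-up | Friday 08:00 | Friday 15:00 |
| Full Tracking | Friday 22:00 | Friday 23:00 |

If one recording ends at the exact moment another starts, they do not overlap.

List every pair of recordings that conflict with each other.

Full Tracking & Strings Soundcheck, Percussion Soundcheck & Strings Soundcheck, Percussion Soundcheck & Strings Warm-up, Strings Warm-up & Tech Overdub

Sorted by start: Strings Warm-up, Tech Overdub, Percussion Soundcheck, Strings Soundcheck, Full Tracking, Chamber Session.
Tech Overdub starts before Strings Warm-up ends → Strings Warm-up and Tech Overdub overlap.
Percussion Soundcheck starts before Strings Warm-up ends → Strings Warm-up and Percussion Soundcheck overlap.
Strings Soundcheck starts after Strings Warm-up ends, so nothing later overlaps Strings Warm-up either.
Percussion Soundcheck starts exactly when Tech Overdub ends (back-to-back, no overlap), so nothing later overlaps Tech Overdub either.
Strings Soundcheck starts before Percussion Soundcheck ends → Percussion Soundcheck and Strings Soundcheck overlap.
Full Tracking starts exactly when Percussion Soundcheck ends (back-to-back, no overlap), so nothing later overlaps Percussion Soundcheck either.
Full Tracking starts before Strings Soundcheck ends → Strings Soundcheck and Full Tracking overlap.
Chamber Session starts after Strings Soundcheck ends.
Chamber Session starts after Full Tracking ends.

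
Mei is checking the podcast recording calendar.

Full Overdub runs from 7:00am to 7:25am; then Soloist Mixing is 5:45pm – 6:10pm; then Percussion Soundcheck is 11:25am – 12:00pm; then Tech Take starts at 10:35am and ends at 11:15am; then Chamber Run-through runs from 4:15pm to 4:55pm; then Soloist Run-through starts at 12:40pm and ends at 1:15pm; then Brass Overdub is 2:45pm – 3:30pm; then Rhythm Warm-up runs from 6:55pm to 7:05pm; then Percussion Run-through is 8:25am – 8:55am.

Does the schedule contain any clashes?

Sorted by start: Full Overdub, Percussion Run-through, Tech Take, Percussion Soundcheck, Soloist Run-through, Brass Overdub, Chamber Run-through, Soloist Mixing, Rhythm Warm-up.
Percussion Run-through starts after Full Overdub ends, so nothing later overlaps Full Overdub either.
Tech Take starts after Percussion Run-through ends, so nothing later overlaps Percussion Run-through either.
Percussion Soundcheck starts after Tech Take ends, so nothing later overlaps Tech Take either.
Soloist Run-through starts after Percussion Soundcheck ends, so nothing later overlaps Percussion Soundcheck either.
Brass Overdub starts after Soloist Run-through ends, so nothing later overlaps Soloist Run-through either.
Chamber Run-through starts after Brass Overdub ends, so nothing later overlaps Brass Overdub either.
Soloist Mixing starts after Chamber Run-through ends, so nothing later overlaps Chamber Run-through either.
Rhythm Warm-up starts after Soloist Mixing ends.
Every pair is clear; the schedule has no overlaps.

No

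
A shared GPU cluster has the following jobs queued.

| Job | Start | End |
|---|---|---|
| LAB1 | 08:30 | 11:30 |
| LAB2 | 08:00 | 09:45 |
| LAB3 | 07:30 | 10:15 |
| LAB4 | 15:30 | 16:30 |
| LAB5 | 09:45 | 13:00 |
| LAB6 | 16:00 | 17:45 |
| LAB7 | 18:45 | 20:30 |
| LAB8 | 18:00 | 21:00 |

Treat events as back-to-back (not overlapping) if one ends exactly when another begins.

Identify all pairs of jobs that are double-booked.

LAB1 & LAB2, LAB1 & LAB3, LAB1 & LAB5, LAB2 & LAB3, LAB3 & LAB5, LAB4 & LAB6, LAB7 & LAB8

Two intervals overlap when each starts before the other ends.
Sorted by start: LAB3, LAB2, LAB1, LAB5, LAB4, LAB6, LAB8, LAB7.
LAB2 starts before LAB3 ends → LAB3 and LAB2 overlap.
LAB1 starts before LAB3 ends → LAB3 and LAB1 overlap.
LAB5 starts before LAB3 ends → LAB3 and LAB5 overlap.
LAB4 starts after LAB3 ends; LAB3 is clear from here.
LAB1 starts before LAB2 ends → LAB2 and LAB1 overlap.
LAB5 starts exactly when LAB2 ends (back-to-back, no overlap); LAB2 is clear from here.
LAB5 starts before LAB1 ends → LAB1 and LAB5 overlap.
LAB4 starts after LAB1 ends; LAB1 is clear from here.
LAB4 starts after LAB5 ends; LAB5 is clear from here.
LAB6 starts before LAB4 ends → LAB4 and LAB6 overlap.
LAB8 starts after LAB4 ends; LAB4 is clear from here.
LAB8 starts after LAB6 ends; LAB6 is clear from here.
LAB7 starts before LAB8 ends → LAB8 and LAB7 overlap.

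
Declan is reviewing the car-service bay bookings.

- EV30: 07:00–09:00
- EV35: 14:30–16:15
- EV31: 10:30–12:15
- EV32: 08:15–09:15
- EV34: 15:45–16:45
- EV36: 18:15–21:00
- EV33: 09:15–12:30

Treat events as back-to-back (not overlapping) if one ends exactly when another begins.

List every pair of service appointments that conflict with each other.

EV30 & EV32, EV31 & EV33, EV34 & EV35

Sorted by start: EV30, EV32, EV33, EV31, EV35, EV34, EV36.
EV32 starts before EV30 ends → EV30 and EV32 overlap.
EV33 starts after EV30 ends, so nothing later overlaps EV30 either.
EV33 starts exactly when EV32 ends (back-to-back, no overlap), so nothing later overlaps EV32 either.
EV31 starts before EV33 ends → EV33 and EV31 overlap.
EV35 starts after EV33 ends, so nothing later overlaps EV33 either.
EV35 starts after EV31 ends, so nothing later overlaps EV31 either.
EV34 starts before EV35 ends → EV35 and EV34 overlap.
EV36 starts after EV35 ends.
EV36 starts after EV34 ends.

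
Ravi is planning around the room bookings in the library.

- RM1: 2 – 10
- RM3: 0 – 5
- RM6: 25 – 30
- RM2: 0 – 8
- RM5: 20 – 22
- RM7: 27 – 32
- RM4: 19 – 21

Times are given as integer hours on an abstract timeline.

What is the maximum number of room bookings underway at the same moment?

3

Sort all start/end points and keep a running count:
0 start RM2 → 1
0 start RM3 → 2
2 start RM1 → 3
5 end RM3 → 2
8 end RM2 → 1
10 end RM1 → 0
19 start RM4 → 1
20 start RM5 → 2
21 end RM4 → 1
22 end RM5 → 0
25 start RM6 → 1
27 start RM7 → 2
30 end RM6 → 1
32 end RM7 → 0
Peak is 3, at 2 (RM1, RM2, RM3).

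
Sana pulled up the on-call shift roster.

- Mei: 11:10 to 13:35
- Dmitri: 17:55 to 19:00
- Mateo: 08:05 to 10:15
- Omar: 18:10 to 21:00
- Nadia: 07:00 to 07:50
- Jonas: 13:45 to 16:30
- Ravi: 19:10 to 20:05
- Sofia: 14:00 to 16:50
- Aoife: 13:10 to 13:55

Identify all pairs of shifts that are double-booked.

Aoife & Jonas, Aoife & Mei, Dmitri & Omar, Jonas & Sofia, Omar & Ravi

Check each pair: they overlap iff neither finishes before the other starts.
Sorted by start: Nadia, Mateo, Mei, Aoife, Jonas, Sofia, Dmitri, Omar, Ravi.
Mateo starts after Nadia ends, so Nadia has no further overlaps.
Mei starts after Mateo ends, so Mateo has no further overlaps.
Aoife starts before Mei ends → Mei and Aoife overlap.
Jonas starts after Mei ends, so Mei has no further overlaps.
Jonas starts before Aoife ends → Aoife and Jonas overlap.
Sofia starts after Aoife ends, so Aoife has no further overlaps.
Sofia starts before Jonas ends → Jonas and Sofia overlap.
Dmitri starts after Jonas ends, so Jonas has no further overlaps.
Dmitri starts after Sofia ends, so Sofia has no further overlaps.
Omar starts before Dmitri ends → Dmitri and Omar overlap.
Ravi starts after Dmitri ends.
Ravi starts before Omar ends → Omar and Ravi overlap.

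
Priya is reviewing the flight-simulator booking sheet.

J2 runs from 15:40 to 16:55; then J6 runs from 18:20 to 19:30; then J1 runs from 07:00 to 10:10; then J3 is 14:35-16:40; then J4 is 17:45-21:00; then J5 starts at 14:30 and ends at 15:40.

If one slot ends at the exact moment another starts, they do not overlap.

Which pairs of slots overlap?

Sorted by start: J1, J5, J3, J2, J4, J6.
J5 starts after J1 ends — done with J1.
J3 starts before J5 ends → J5 and J3 overlap.
J2 starts exactly when J5 ends (back-to-back, no overlap) — done with J5.
J2 starts before J3 ends → J3 and J2 overlap.
J4 starts after J3 ends — done with J3.
J4 starts after J2 ends — done with J2.
J6 starts before J4 ends → J4 and J6 overlap.

J2 & J3, J3 & J5, J4 & J6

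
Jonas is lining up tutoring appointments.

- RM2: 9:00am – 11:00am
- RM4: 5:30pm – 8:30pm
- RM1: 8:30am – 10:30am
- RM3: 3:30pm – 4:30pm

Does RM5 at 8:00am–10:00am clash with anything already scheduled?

Yes — it overlaps RM1, RM2

RM1: starts 8:30am before RM5 ends 10:00am, and ends 10:30am after RM5 starts 8:00am → overlap.
RM2: starts 9:00am before RM5 ends 10:00am, and ends 11:00am after RM5 starts 8:00am → overlap.
RM3: starts 3:30pm at or after RM5 ends 10:00am → clear.
RM4: starts 5:30pm at or after RM5 ends 10:00am → clear.
RM5 overlaps RM1, RM2.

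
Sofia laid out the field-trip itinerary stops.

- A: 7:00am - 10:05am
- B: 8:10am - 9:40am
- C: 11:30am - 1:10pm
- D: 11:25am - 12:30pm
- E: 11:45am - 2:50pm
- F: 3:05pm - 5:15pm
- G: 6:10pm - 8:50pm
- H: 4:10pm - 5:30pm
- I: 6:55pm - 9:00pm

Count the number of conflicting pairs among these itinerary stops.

6

Check each pair: they overlap iff neither finishes before the other starts.
Sorted by start: A, B, D, C, E, F, H, G, I.
B starts before A ends → A and B overlap.
D starts after A ends — done with A.
D starts after B ends — done with B.
C starts before D ends → D and C overlap.
E starts before D ends → D and E overlap.
F starts after D ends — done with D.
E starts before C ends → C and E overlap.
F starts after C ends — done with C.
F starts after E ends — done with E.
H starts before F ends → F and H overlap.
G starts after F ends — done with F.
G starts after H ends — done with H.
I starts before G ends → G and I overlap.
Overlapping pairs: A & B, C & D, C & E, D & E, F & H, G & I — 6 in total.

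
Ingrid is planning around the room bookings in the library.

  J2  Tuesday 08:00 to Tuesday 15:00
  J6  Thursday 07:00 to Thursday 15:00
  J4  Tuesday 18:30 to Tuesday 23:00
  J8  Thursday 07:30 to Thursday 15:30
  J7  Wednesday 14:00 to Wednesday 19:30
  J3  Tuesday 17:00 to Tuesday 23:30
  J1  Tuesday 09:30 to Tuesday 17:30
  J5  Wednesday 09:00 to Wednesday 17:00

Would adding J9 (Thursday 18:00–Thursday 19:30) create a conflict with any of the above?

No — it doesn't clash with anything

J2: ends Tuesday 15:00 at or before J9 starts Thursday 18:00 → clear.
J1: ends Tuesday 17:30 at or before J9 starts Thursday 18:00 → clear.
J3: ends Tuesday 23:30 at or before J9 starts Thursday 18:00 → clear.
J4: ends Tuesday 23:00 at or before J9 starts Thursday 18:00 → clear.
J5: ends Wednesday 17:00 at or before J9 starts Thursday 18:00 → clear.
J7: ends Wednesday 19:30 at or before J9 starts Thursday 18:00 → clear.
J6: ends Thursday 15:00 at or before J9 starts Thursday 18:00 → clear.
J8: ends Thursday 15:30 at or before J9 starts Thursday 18:00 → clear.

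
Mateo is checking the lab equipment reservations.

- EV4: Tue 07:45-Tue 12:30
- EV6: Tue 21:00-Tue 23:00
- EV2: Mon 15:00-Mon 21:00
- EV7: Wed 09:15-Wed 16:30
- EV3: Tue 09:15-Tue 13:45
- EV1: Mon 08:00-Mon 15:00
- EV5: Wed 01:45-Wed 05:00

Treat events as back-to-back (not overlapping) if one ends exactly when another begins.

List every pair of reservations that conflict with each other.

EV3 & EV4

Two intervals overlap when each starts before the other ends.
Sorted by start: EV1, EV2, EV4, EV3, EV6, EV5, EV7.
EV2 starts exactly when EV1 ends (back-to-back, no overlap) — done with EV1.
EV4 starts after EV2 ends — done with EV2.
EV3 starts before EV4 ends → EV4 and EV3 overlap.
EV6 starts after EV4 ends — done with EV4.
EV6 starts after EV3 ends — done with EV3.
EV5 starts after EV6 ends — done with EV6.
EV7 starts after EV5 ends.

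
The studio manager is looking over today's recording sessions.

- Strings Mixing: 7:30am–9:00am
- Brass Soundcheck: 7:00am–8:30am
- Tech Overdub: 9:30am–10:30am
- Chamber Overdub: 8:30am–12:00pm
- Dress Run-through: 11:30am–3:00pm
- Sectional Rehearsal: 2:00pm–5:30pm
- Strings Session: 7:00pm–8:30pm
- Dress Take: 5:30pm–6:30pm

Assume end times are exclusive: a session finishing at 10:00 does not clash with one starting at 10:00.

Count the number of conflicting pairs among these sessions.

5

Check each pair: they overlap iff neither finishes before the other starts.
Sorted by start: Brass Soundcheck, Strings Mixing, Chamber Overdub, Tech Overdub, Dress Run-through, Sectional Rehearsal, Dress Take, Strings Session.
Strings Mixing starts before Brass Soundcheck ends → Brass Soundcheck and Strings Mixing overlap.
Chamber Overdub starts exactly when Brass Soundcheck ends (back-to-back, no overlap), so Brass Soundcheck has no further overlaps.
Chamber Overdub starts before Strings Mixing ends → Strings Mixing and Chamber Overdub overlap.
Tech Overdub starts after Strings Mixing ends, so Strings Mixing has no further overlaps.
Tech Overdub starts before Chamber Overdub ends → Chamber Overdub and Tech Overdub overlap.
Dress Run-through starts before Chamber Overdub ends → Chamber Overdub and Dress Run-through overlap.
Sectional Rehearsal starts after Chamber Overdub ends, so Chamber Overdub has no further overlaps.
Dress Run-through starts after Tech Overdub ends, so Tech Overdub has no further overlaps.
Sectional Rehearsal starts before Dress Run-through ends → Dress Run-through and Sectional Rehearsal overlap.
Dress Take starts after Dress Run-through ends, so Dress Run-through has no further overlaps.
Dress Take starts exactly when Sectional Rehearsal ends (back-to-back, no overlap), so Sectional Rehearsal has no further overlaps.
Strings Session starts after Dress Take ends.
Overlapping pairs: Brass Soundcheck & Strings Mixing, Chamber Overdub & Dress Run-through, Chamber Overdub & Strings Mixing, Chamber Overdub & Tech Overdub, Dress Run-through & Sectional Rehearsal — 5 in total.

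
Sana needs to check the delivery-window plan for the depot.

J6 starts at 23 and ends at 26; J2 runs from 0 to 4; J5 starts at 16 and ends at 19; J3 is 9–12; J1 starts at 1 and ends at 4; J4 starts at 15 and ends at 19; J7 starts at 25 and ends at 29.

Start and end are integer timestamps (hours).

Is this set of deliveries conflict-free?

No

Sorted by start: J2, J1, J3, J4, J5, J6, J7.
J1 starts before J2 ends → J2 and J1 overlap.
That's a conflict, so the schedule is not conflict-free.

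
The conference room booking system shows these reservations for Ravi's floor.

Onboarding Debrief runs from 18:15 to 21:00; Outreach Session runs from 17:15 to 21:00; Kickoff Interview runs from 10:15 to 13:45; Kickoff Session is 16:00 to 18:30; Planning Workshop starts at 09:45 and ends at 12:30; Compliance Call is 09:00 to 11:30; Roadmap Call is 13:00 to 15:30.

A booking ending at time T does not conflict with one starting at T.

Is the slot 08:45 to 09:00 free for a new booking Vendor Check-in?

Yes — the slot is free

Compliance Call: starts 09:00 at or after Vendor Check-in ends 09:00 → clear.
Planning Workshop: starts 09:45 at or after Vendor Check-in ends 09:00 → clear.
Kickoff Interview: starts 10:15 at or after Vendor Check-in ends 09:00 → clear.
Roadmap Call: starts 13:00 at or after Vendor Check-in ends 09:00 → clear.
Kickoff Session: starts 16:00 at or after Vendor Check-in ends 09:00 → clear.
Outreach Session: starts 17:15 at or after Vendor Check-in ends 09:00 → clear.
Onboarding Debrief: starts 18:15 at or after Vendor Check-in ends 09:00 → clear.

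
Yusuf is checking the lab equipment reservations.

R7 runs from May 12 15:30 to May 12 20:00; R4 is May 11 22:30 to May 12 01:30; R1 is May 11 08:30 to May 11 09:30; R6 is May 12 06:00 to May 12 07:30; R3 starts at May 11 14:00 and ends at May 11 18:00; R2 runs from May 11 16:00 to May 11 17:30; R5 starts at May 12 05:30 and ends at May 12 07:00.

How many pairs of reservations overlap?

2

Sorted by start: R1, R3, R2, R4, R5, R6, R7.
R3 starts after R1 ends; R1 is clear from here.
R2 starts before R3 ends → R3 and R2 overlap.
R4 starts after R3 ends; R3 is clear from here.
R4 starts after R2 ends; R2 is clear from here.
R5 starts after R4 ends; R4 is clear from here.
R6 starts before R5 ends → R5 and R6 overlap.
R7 starts after R5 ends.
R7 starts after R6 ends.
Overlapping pairs: R2 & R3, R5 & R6 — 2 in total.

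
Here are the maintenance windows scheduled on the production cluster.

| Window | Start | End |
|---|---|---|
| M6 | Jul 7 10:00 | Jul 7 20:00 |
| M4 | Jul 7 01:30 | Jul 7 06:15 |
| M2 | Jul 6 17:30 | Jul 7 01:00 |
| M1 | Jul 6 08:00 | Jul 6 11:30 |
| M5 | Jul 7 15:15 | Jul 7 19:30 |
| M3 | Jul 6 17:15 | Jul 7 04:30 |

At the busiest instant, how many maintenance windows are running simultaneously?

Walk through starts and ends in time order (an end at T is processed before a start at T):
Jul 6 08:00 start M1 → 1
Jul 6 11:30 end M1 → 0
Jul 6 17:15 start M3 → 1
Jul 6 17:30 start M2 → 2
Jul 7 01:00 end M2 → 1
Jul 7 01:30 start M4 → 2
Jul 7 04:30 end M3 → 1
Jul 7 06:15 end M4 → 0
Jul 7 10:00 start M6 → 1
Jul 7 15:15 start M5 → 2
Jul 7 19:30 end M5 → 1
Jul 7 20:00 end M6 → 0
Peak is 2, at Jul 6 17:30 (M2, M3).

2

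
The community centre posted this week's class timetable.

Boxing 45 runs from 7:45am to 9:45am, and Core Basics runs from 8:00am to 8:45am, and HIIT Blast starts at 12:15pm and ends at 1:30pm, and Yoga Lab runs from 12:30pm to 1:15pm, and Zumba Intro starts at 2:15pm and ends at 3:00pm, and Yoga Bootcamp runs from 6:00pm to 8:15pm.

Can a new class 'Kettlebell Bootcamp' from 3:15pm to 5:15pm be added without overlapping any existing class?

Boxing 45: ends 9:45am at or before Kettlebell Bootcamp starts 3:15pm → clear.
Core Basics: ends 8:45am at or before Kettlebell Bootcamp starts 3:15pm → clear.
HIIT Blast: ends 1:30pm at or before Kettlebell Bootcamp starts 3:15pm → clear.
Yoga Lab: ends 1:15pm at or before Kettlebell Bootcamp starts 3:15pm → clear.
Zumba Intro: ends 3:00pm at or before Kettlebell Bootcamp starts 3:15pm → clear.
Yoga Bootcamp: starts 6:00pm at or after Kettlebell Bootcamp ends 5:15pm → clear.

Yes — the slot is free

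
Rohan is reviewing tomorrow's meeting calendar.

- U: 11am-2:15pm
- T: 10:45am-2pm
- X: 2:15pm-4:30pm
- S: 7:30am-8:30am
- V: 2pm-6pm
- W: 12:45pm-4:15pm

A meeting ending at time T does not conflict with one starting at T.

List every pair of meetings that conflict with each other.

Sorted by start: S, T, U, W, V, X.
T starts after S ends, so nothing later overlaps S either.
U starts before T ends → T and U overlap.
W starts before T ends → T and W overlap.
V starts exactly when T ends (back-to-back, no overlap), so nothing later overlaps T either.
W starts before U ends → U and W overlap.
V starts before U ends → U and V overlap.
X starts exactly when U ends (back-to-back, no overlap).
V starts before W ends → W and V overlap.
X starts before W ends → W and X overlap.
X starts before V ends → V and X overlap.

T & U, T & W, U & V, U & W, V & W, V & X, W & X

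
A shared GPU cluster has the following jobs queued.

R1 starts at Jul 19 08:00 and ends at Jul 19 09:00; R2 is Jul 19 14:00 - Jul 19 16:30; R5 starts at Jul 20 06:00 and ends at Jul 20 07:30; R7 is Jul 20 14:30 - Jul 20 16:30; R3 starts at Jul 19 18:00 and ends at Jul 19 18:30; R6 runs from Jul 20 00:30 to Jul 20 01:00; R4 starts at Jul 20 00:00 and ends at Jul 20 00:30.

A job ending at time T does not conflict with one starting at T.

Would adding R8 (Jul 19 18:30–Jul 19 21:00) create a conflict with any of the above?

No — it doesn't clash with anything

R1: ends Jul 19 09:00 at or before R8 starts Jul 19 18:30 → clear.
R2: ends Jul 19 16:30 at or before R8 starts Jul 19 18:30 → clear.
R3: ends Jul 19 18:30 at or before R8 starts Jul 19 18:30 → clear.
R4: starts Jul 20 00:00 at or after R8 ends Jul 19 21:00 → clear.
R6: starts Jul 20 00:30 at or after R8 ends Jul 19 21:00 → clear.
R5: starts Jul 20 06:00 at or after R8 ends Jul 19 21:00 → clear.
R7: starts Jul 20 14:30 at or after R8 ends Jul 19 21:00 → clear.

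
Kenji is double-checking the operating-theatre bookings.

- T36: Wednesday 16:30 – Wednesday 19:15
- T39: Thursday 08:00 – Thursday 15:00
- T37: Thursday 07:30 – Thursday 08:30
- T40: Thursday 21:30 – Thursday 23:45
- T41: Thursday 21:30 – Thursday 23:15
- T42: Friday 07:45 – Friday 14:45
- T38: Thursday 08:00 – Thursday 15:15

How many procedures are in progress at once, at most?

Walk through starts and ends in time order (an end at T is processed before a start at T):
Wednesday 16:30 start T36 → 1
Wednesday 19:15 end T36 → 0
Thursday 07:30 start T37 → 1
Thursday 08:00 start T38 → 2
Thursday 08:00 start T39 → 3
Thursday 08:30 end T37 → 2
Thursday 15:00 end T39 → 1
Thursday 15:15 end T38 → 0
Thursday 21:30 start T40 → 1
Thursday 21:30 start T41 → 2
Thursday 23:15 end T41 → 1
Thursday 23:45 end T40 → 0
Friday 07:45 start T42 → 1
Friday 14:45 end T42 → 0
Peak is 3, at Thursday 08:00 (T37, T38, T39).

3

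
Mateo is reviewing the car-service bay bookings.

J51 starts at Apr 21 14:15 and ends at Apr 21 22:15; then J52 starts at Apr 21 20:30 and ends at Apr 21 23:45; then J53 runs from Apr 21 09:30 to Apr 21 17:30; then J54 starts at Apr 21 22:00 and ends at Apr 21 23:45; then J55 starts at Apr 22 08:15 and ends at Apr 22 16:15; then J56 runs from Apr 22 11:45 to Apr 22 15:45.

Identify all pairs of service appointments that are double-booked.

J51 & J52, J51 & J53, J51 & J54, J52 & J54, J55 & J56

Check each pair: they overlap iff neither finishes before the other starts.
Sorted by start: J53, J51, J52, J54, J55, J56.
J51 starts before J53 ends → J53 and J51 overlap.
J52 starts after J53 ends, so nothing later overlaps J53 either.
J52 starts before J51 ends → J51 and J52 overlap.
J54 starts before J51 ends → J51 and J54 overlap.
J55 starts after J51 ends, so nothing later overlaps J51 either.
J54 starts before J52 ends → J52 and J54 overlap.
J55 starts after J52 ends, so nothing later overlaps J52 either.
J55 starts after J54 ends, so nothing later overlaps J54 either.
J56 starts before J55 ends → J55 and J56 overlap.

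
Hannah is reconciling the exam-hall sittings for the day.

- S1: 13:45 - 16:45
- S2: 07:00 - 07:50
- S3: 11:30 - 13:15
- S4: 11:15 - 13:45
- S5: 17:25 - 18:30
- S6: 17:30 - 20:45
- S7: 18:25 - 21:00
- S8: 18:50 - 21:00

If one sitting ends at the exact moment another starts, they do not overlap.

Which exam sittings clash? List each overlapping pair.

Sorted by start: S2, S4, S3, S1, S5, S6, S7, S8.
S4 starts after S2 ends; S2 is clear from here.
S3 starts before S4 ends → S4 and S3 overlap.
S1 starts exactly when S4 ends (back-to-back, no overlap); S4 is clear from here.
S1 starts after S3 ends; S3 is clear from here.
S5 starts after S1 ends; S1 is clear from here.
S6 starts before S5 ends → S5 and S6 overlap.
S7 starts before S5 ends → S5 and S7 overlap.
S8 starts after S5 ends.
S7 starts before S6 ends → S6 and S7 overlap.
S8 starts before S6 ends → S6 and S8 overlap.
S8 starts before S7 ends → S7 and S8 overlap.

S3 & S4, S5 & S6, S5 & S7, S6 & S7, S6 & S8, S7 & S8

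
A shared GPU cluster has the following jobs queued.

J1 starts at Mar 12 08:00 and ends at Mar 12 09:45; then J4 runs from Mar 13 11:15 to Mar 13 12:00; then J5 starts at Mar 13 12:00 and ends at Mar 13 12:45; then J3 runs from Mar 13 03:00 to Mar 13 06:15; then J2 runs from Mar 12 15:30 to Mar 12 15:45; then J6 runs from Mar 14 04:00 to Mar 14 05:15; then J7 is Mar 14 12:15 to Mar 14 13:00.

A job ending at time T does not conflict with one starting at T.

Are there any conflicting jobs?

Sorted by start: J1, J2, J3, J4, J5, J6, J7.
J2 starts after J1 ends, so J1 has no further overlaps.
J3 starts after J2 ends, so J2 has no further overlaps.
J4 starts after J3 ends, so J3 has no further overlaps.
J5 starts exactly when J4 ends (back-to-back, no overlap), so J4 has no further overlaps.
J6 starts after J5 ends, so J5 has no further overlaps.
J7 starts after J6 ends.
Every pair is clear; the schedule has no overlaps.

No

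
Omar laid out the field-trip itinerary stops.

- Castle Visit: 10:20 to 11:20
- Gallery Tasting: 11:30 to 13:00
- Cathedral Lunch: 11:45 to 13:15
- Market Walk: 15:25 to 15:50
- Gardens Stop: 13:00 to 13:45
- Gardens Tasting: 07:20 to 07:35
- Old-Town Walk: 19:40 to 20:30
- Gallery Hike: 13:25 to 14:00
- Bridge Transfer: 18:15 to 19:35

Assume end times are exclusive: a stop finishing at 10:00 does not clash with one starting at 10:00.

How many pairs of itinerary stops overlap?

3

Two intervals overlap when each starts before the other ends.
Sorted by start: Gardens Tasting, Castle Visit, Gallery Tasting, Cathedral Lunch, Gardens Stop, Gallery Hike, Market Walk, Bridge Transfer, Old-Town Walk.
Castle Visit starts after Gardens Tasting ends — done with Gardens Tasting.
Gallery Tasting starts after Castle Visit ends — done with Castle Visit.
Cathedral Lunch starts before Gallery Tasting ends → Gallery Tasting and Cathedral Lunch overlap.
Gardens Stop starts exactly when Gallery Tasting ends (back-to-back, no overlap) — done with Gallery Tasting.
Gardens Stop starts before Cathedral Lunch ends → Cathedral Lunch and Gardens Stop overlap.
Gallery Hike starts after Cathedral Lunch ends — done with Cathedral Lunch.
Gallery Hike starts before Gardens Stop ends → Gardens Stop and Gallery Hike overlap.
Market Walk starts after Gardens Stop ends — done with Gardens Stop.
Market Walk starts after Gallery Hike ends — done with Gallery Hike.
Bridge Transfer starts after Market Walk ends — done with Market Walk.
Old-Town Walk starts after Bridge Transfer ends.
Overlapping pairs: Cathedral Lunch & Gallery Tasting, Cathedral Lunch & Gardens Stop, Gallery Hike & Gardens Stop — 3 in total.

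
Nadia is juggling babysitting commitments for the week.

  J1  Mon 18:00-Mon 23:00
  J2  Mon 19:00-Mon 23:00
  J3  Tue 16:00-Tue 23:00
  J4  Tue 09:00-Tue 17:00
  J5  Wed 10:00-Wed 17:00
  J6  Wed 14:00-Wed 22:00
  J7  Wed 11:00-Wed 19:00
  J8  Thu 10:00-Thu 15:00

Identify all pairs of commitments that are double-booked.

J1 & J2, J3 & J4, J5 & J6, J5 & J7, J6 & J7

Sorted by start: J1, J2, J4, J3, J5, J7, J6, J8.
J2 starts before J1 ends → J1 and J2 overlap.
J4 starts after J1 ends — done with J1.
J4 starts after J2 ends — done with J2.
J3 starts before J4 ends → J4 and J3 overlap.
J5 starts after J4 ends — done with J4.
J5 starts after J3 ends — done with J3.
J7 starts before J5 ends → J5 and J7 overlap.
J6 starts before J5 ends → J5 and J6 overlap.
J8 starts after J5 ends.
J6 starts before J7 ends → J7 and J6 overlap.
J8 starts after J7 ends.
J8 starts after J6 ends.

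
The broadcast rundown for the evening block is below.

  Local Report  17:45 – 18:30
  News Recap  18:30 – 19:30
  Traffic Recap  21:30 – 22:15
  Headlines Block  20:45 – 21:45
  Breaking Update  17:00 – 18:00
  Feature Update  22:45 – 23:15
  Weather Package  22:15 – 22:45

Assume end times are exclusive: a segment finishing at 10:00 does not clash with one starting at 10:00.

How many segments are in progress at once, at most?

Walk through starts and ends in time order (an end at T is processed before a start at T):
17:00 start Breaking Update → 1
17:45 start Local Report → 2
18:00 end Breaking Update → 1
18:30 end Local Report → 0
18:30 start News Recap → 1
19:30 end News Recap → 0
20:45 start Headlines Block → 1
21:30 start Traffic Recap → 2
21:45 end Headlines Block → 1
22:15 end Traffic Recap → 0
22:15 start Weather Package → 1
22:45 end Weather Package → 0
22:45 start Feature Update → 1
23:15 end Feature Update → 0
Peak is 2, at 17:45 (Breaking Update, Local Report).

2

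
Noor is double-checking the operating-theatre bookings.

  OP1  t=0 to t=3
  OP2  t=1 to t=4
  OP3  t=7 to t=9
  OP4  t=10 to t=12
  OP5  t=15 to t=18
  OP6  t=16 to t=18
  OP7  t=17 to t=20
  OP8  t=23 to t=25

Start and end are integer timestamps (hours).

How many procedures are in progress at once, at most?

Walk through starts and ends in time order (an end at T is processed before a start at T):
t=0 start OP1 → 1
t=1 start OP2 → 2
t=3 end OP1 → 1
t=4 end OP2 → 0
t=7 start OP3 → 1
t=9 end OP3 → 0
t=10 start OP4 → 1
t=12 end OP4 → 0
t=15 start OP5 → 1
t=16 start OP6 → 2
t=17 start OP7 → 3
t=18 end OP5 → 2
t=18 end OP6 → 1
t=20 end OP7 → 0
t=23 start OP8 → 1
t=25 end OP8 → 0
Peak is 3, at t=17 (OP5, OP6, OP7).

3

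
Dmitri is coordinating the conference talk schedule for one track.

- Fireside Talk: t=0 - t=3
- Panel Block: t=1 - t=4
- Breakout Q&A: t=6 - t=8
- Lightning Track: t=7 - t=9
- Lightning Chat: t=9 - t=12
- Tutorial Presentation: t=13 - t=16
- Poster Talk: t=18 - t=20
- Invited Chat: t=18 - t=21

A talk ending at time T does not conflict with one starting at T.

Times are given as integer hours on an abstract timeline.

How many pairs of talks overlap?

3

Sorted by start: Fireside Talk, Panel Block, Breakout Q&A, Lightning Track, Lightning Chat, Tutorial Presentation, Poster Talk, Invited Chat.
Panel Block starts before Fireside Talk ends → Fireside Talk and Panel Block overlap.
Breakout Q&A starts after Fireside Talk ends — done with Fireside Talk.
Breakout Q&A starts after Panel Block ends — done with Panel Block.
Lightning Track starts before Breakout Q&A ends → Breakout Q&A and Lightning Track overlap.
Lightning Chat starts after Breakout Q&A ends — done with Breakout Q&A.
Lightning Chat starts exactly when Lightning Track ends (back-to-back, no overlap) — done with Lightning Track.
Tutorial Presentation starts after Lightning Chat ends — done with Lightning Chat.
Poster Talk starts after Tutorial Presentation ends — done with Tutorial Presentation.
Invited Chat starts before Poster Talk ends → Poster Talk and Invited Chat overlap.
Overlapping pairs: Breakout Q&A & Lightning Track, Fireside Talk & Panel Block, Invited Chat & Poster Talk — 3 in total.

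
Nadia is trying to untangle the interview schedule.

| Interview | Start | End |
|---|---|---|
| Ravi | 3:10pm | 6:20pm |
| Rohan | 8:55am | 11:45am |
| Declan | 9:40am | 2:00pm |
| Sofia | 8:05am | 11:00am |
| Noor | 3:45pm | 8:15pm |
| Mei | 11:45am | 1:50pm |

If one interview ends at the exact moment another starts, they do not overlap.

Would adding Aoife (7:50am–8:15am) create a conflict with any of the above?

Yes — it overlaps Sofia

Sofia: starts 8:05am before Aoife ends 8:15am, and ends 11:00am after Aoife starts 7:50am → overlap.
Rohan: starts 8:55am at or after Aoife ends 8:15am → clear.
Declan: starts 9:40am at or after Aoife ends 8:15am → clear.
Mei: starts 11:45am at or after Aoife ends 8:15am → clear.
Ravi: starts 3:10pm at or after Aoife ends 8:15am → clear.
Noor: starts 3:45pm at or after Aoife ends 8:15am → clear.
Aoife overlaps Sofia.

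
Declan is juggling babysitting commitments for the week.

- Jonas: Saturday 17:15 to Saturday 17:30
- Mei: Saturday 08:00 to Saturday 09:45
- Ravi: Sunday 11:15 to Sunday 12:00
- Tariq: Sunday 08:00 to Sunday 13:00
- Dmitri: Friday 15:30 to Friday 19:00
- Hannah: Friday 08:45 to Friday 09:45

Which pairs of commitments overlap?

Ravi & Tariq

Sorted by start: Hannah, Dmitri, Mei, Jonas, Tariq, Ravi.
Dmitri starts after Hannah ends — done with Hannah.
Mei starts after Dmitri ends — done with Dmitri.
Jonas starts after Mei ends — done with Mei.
Tariq starts after Jonas ends — done with Jonas.
Ravi starts before Tariq ends → Tariq and Ravi overlap.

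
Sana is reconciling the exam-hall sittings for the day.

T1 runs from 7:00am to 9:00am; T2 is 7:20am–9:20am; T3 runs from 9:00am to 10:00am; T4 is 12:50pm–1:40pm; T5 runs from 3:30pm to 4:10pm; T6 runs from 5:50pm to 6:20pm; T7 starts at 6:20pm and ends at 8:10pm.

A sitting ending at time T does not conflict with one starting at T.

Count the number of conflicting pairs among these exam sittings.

Sorted by start: T1, T2, T3, T4, T5, T6, T7.
T2 starts before T1 ends → T1 and T2 overlap.
T3 starts exactly when T1 ends (back-to-back, no overlap) — done with T1.
T3 starts before T2 ends → T2 and T3 overlap.
T4 starts after T2 ends — done with T2.
T4 starts after T3 ends — done with T3.
T5 starts after T4 ends — done with T4.
T6 starts after T5 ends — done with T5.
T7 starts exactly when T6 ends (back-to-back, no overlap).
Overlapping pairs: T1 & T2, T2 & T3 — 2 in total.

2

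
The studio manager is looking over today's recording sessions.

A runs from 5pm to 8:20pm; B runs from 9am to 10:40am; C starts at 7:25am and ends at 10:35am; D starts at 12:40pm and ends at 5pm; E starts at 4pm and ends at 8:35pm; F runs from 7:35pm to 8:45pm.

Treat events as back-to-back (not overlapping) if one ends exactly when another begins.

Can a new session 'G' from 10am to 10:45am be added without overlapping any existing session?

No — it overlaps B, C

C: starts 7:25am before G ends 10:45am, and ends 10:35am after G starts 10am → overlap.
B: starts 9am before G ends 10:45am, and ends 10:40am after G starts 10am → overlap.
D: starts 12:40pm at or after G ends 10:45am → clear.
E: starts 4pm at or after G ends 10:45am → clear.
A: starts 5pm at or after G ends 10:45am → clear.
F: starts 7:35pm at or after G ends 10:45am → clear.
G overlaps B, C.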